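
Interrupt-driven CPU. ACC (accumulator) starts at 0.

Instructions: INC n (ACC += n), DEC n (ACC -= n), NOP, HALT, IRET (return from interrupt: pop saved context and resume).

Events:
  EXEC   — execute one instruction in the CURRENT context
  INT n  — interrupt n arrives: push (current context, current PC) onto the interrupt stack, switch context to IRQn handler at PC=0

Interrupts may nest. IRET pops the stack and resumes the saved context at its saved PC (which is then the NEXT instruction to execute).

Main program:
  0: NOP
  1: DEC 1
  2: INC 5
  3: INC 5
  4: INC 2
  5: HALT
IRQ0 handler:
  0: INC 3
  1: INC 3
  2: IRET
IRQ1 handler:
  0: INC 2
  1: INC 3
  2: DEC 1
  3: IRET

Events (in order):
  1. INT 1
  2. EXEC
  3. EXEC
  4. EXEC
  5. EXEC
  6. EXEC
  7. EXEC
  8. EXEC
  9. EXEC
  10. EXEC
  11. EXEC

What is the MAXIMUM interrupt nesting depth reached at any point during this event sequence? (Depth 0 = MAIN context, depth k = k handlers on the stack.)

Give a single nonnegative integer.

Answer: 1

Derivation:
Event 1 (INT 1): INT 1 arrives: push (MAIN, PC=0), enter IRQ1 at PC=0 (depth now 1) [depth=1]
Event 2 (EXEC): [IRQ1] PC=0: INC 2 -> ACC=2 [depth=1]
Event 3 (EXEC): [IRQ1] PC=1: INC 3 -> ACC=5 [depth=1]
Event 4 (EXEC): [IRQ1] PC=2: DEC 1 -> ACC=4 [depth=1]
Event 5 (EXEC): [IRQ1] PC=3: IRET -> resume MAIN at PC=0 (depth now 0) [depth=0]
Event 6 (EXEC): [MAIN] PC=0: NOP [depth=0]
Event 7 (EXEC): [MAIN] PC=1: DEC 1 -> ACC=3 [depth=0]
Event 8 (EXEC): [MAIN] PC=2: INC 5 -> ACC=8 [depth=0]
Event 9 (EXEC): [MAIN] PC=3: INC 5 -> ACC=13 [depth=0]
Event 10 (EXEC): [MAIN] PC=4: INC 2 -> ACC=15 [depth=0]
Event 11 (EXEC): [MAIN] PC=5: HALT [depth=0]
Max depth observed: 1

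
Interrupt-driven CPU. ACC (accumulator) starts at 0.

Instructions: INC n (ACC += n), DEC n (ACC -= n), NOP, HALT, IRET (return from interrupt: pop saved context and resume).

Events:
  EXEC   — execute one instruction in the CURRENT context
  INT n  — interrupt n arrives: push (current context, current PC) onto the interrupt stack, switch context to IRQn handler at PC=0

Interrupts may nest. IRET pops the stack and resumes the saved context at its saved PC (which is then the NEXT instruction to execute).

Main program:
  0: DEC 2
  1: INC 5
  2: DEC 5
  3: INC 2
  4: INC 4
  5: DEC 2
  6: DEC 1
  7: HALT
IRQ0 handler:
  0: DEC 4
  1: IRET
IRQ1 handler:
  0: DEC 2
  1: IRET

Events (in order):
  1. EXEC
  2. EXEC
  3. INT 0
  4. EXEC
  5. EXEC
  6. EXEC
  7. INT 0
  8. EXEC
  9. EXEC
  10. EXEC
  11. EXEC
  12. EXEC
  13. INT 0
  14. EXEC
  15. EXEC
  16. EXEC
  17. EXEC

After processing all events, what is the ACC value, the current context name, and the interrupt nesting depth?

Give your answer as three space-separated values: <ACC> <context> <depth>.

Event 1 (EXEC): [MAIN] PC=0: DEC 2 -> ACC=-2
Event 2 (EXEC): [MAIN] PC=1: INC 5 -> ACC=3
Event 3 (INT 0): INT 0 arrives: push (MAIN, PC=2), enter IRQ0 at PC=0 (depth now 1)
Event 4 (EXEC): [IRQ0] PC=0: DEC 4 -> ACC=-1
Event 5 (EXEC): [IRQ0] PC=1: IRET -> resume MAIN at PC=2 (depth now 0)
Event 6 (EXEC): [MAIN] PC=2: DEC 5 -> ACC=-6
Event 7 (INT 0): INT 0 arrives: push (MAIN, PC=3), enter IRQ0 at PC=0 (depth now 1)
Event 8 (EXEC): [IRQ0] PC=0: DEC 4 -> ACC=-10
Event 9 (EXEC): [IRQ0] PC=1: IRET -> resume MAIN at PC=3 (depth now 0)
Event 10 (EXEC): [MAIN] PC=3: INC 2 -> ACC=-8
Event 11 (EXEC): [MAIN] PC=4: INC 4 -> ACC=-4
Event 12 (EXEC): [MAIN] PC=5: DEC 2 -> ACC=-6
Event 13 (INT 0): INT 0 arrives: push (MAIN, PC=6), enter IRQ0 at PC=0 (depth now 1)
Event 14 (EXEC): [IRQ0] PC=0: DEC 4 -> ACC=-10
Event 15 (EXEC): [IRQ0] PC=1: IRET -> resume MAIN at PC=6 (depth now 0)
Event 16 (EXEC): [MAIN] PC=6: DEC 1 -> ACC=-11
Event 17 (EXEC): [MAIN] PC=7: HALT

Answer: -11 MAIN 0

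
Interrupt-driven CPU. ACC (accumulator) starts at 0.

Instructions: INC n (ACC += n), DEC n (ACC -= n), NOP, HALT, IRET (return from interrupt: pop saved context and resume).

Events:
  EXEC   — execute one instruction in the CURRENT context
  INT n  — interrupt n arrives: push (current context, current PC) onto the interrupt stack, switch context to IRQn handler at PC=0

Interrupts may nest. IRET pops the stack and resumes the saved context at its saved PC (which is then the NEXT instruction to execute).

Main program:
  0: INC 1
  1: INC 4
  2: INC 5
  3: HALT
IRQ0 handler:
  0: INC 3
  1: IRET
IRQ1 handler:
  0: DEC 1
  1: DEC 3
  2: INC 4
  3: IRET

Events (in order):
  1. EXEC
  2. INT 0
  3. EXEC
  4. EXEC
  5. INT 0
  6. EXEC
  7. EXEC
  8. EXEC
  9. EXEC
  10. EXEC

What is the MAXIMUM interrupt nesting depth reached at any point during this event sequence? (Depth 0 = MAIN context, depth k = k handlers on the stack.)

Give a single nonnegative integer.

Answer: 1

Derivation:
Event 1 (EXEC): [MAIN] PC=0: INC 1 -> ACC=1 [depth=0]
Event 2 (INT 0): INT 0 arrives: push (MAIN, PC=1), enter IRQ0 at PC=0 (depth now 1) [depth=1]
Event 3 (EXEC): [IRQ0] PC=0: INC 3 -> ACC=4 [depth=1]
Event 4 (EXEC): [IRQ0] PC=1: IRET -> resume MAIN at PC=1 (depth now 0) [depth=0]
Event 5 (INT 0): INT 0 arrives: push (MAIN, PC=1), enter IRQ0 at PC=0 (depth now 1) [depth=1]
Event 6 (EXEC): [IRQ0] PC=0: INC 3 -> ACC=7 [depth=1]
Event 7 (EXEC): [IRQ0] PC=1: IRET -> resume MAIN at PC=1 (depth now 0) [depth=0]
Event 8 (EXEC): [MAIN] PC=1: INC 4 -> ACC=11 [depth=0]
Event 9 (EXEC): [MAIN] PC=2: INC 5 -> ACC=16 [depth=0]
Event 10 (EXEC): [MAIN] PC=3: HALT [depth=0]
Max depth observed: 1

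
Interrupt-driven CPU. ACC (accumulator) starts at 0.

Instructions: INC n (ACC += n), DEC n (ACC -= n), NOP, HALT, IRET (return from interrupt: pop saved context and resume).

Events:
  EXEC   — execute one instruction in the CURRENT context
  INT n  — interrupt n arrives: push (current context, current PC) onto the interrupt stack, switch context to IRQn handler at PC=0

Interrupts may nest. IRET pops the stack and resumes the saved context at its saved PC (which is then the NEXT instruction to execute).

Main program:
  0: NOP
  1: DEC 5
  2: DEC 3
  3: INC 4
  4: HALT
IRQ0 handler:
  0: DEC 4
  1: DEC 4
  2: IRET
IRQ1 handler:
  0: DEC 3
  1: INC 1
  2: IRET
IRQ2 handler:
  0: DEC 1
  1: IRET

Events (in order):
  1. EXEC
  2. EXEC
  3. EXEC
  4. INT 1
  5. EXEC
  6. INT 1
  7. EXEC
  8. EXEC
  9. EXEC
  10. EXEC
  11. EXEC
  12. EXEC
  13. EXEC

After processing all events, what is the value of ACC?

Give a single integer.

Answer: -8

Derivation:
Event 1 (EXEC): [MAIN] PC=0: NOP
Event 2 (EXEC): [MAIN] PC=1: DEC 5 -> ACC=-5
Event 3 (EXEC): [MAIN] PC=2: DEC 3 -> ACC=-8
Event 4 (INT 1): INT 1 arrives: push (MAIN, PC=3), enter IRQ1 at PC=0 (depth now 1)
Event 5 (EXEC): [IRQ1] PC=0: DEC 3 -> ACC=-11
Event 6 (INT 1): INT 1 arrives: push (IRQ1, PC=1), enter IRQ1 at PC=0 (depth now 2)
Event 7 (EXEC): [IRQ1] PC=0: DEC 3 -> ACC=-14
Event 8 (EXEC): [IRQ1] PC=1: INC 1 -> ACC=-13
Event 9 (EXEC): [IRQ1] PC=2: IRET -> resume IRQ1 at PC=1 (depth now 1)
Event 10 (EXEC): [IRQ1] PC=1: INC 1 -> ACC=-12
Event 11 (EXEC): [IRQ1] PC=2: IRET -> resume MAIN at PC=3 (depth now 0)
Event 12 (EXEC): [MAIN] PC=3: INC 4 -> ACC=-8
Event 13 (EXEC): [MAIN] PC=4: HALT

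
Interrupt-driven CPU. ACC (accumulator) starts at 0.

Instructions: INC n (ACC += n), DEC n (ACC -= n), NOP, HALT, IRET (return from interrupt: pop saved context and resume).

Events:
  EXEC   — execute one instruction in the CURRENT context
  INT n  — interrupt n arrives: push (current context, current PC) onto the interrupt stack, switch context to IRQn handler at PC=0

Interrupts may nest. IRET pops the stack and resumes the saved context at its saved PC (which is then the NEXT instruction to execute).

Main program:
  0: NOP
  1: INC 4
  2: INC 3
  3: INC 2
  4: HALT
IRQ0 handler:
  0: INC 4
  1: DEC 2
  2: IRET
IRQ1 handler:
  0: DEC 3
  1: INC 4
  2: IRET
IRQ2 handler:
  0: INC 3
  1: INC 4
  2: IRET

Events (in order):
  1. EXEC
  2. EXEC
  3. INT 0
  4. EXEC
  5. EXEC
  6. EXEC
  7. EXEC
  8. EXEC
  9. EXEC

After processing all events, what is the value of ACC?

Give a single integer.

Answer: 11

Derivation:
Event 1 (EXEC): [MAIN] PC=0: NOP
Event 2 (EXEC): [MAIN] PC=1: INC 4 -> ACC=4
Event 3 (INT 0): INT 0 arrives: push (MAIN, PC=2), enter IRQ0 at PC=0 (depth now 1)
Event 4 (EXEC): [IRQ0] PC=0: INC 4 -> ACC=8
Event 5 (EXEC): [IRQ0] PC=1: DEC 2 -> ACC=6
Event 6 (EXEC): [IRQ0] PC=2: IRET -> resume MAIN at PC=2 (depth now 0)
Event 7 (EXEC): [MAIN] PC=2: INC 3 -> ACC=9
Event 8 (EXEC): [MAIN] PC=3: INC 2 -> ACC=11
Event 9 (EXEC): [MAIN] PC=4: HALT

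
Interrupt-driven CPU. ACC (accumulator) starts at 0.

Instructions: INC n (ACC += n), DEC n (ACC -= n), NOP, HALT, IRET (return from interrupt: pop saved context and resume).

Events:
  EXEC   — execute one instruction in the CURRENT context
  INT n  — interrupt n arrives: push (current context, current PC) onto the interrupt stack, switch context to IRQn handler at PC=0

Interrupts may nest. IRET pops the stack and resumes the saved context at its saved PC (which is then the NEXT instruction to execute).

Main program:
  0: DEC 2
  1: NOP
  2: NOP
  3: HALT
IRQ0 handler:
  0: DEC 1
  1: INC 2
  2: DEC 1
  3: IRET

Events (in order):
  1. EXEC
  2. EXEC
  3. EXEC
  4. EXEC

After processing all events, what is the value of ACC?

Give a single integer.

Answer: -2

Derivation:
Event 1 (EXEC): [MAIN] PC=0: DEC 2 -> ACC=-2
Event 2 (EXEC): [MAIN] PC=1: NOP
Event 3 (EXEC): [MAIN] PC=2: NOP
Event 4 (EXEC): [MAIN] PC=3: HALT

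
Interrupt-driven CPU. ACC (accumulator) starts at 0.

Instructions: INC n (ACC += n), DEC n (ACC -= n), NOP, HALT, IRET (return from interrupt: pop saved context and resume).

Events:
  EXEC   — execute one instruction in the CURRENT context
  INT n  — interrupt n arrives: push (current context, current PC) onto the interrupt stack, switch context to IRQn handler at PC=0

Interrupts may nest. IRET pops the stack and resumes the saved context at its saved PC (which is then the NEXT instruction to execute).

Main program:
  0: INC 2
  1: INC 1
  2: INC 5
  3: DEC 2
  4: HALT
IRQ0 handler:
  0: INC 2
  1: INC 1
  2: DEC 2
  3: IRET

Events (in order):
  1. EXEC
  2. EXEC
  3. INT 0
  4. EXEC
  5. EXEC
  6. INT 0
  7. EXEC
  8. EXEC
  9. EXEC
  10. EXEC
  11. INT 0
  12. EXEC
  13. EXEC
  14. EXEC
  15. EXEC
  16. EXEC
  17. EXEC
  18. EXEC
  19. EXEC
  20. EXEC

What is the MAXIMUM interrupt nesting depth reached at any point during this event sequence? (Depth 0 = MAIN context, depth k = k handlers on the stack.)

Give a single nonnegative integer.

Answer: 2

Derivation:
Event 1 (EXEC): [MAIN] PC=0: INC 2 -> ACC=2 [depth=0]
Event 2 (EXEC): [MAIN] PC=1: INC 1 -> ACC=3 [depth=0]
Event 3 (INT 0): INT 0 arrives: push (MAIN, PC=2), enter IRQ0 at PC=0 (depth now 1) [depth=1]
Event 4 (EXEC): [IRQ0] PC=0: INC 2 -> ACC=5 [depth=1]
Event 5 (EXEC): [IRQ0] PC=1: INC 1 -> ACC=6 [depth=1]
Event 6 (INT 0): INT 0 arrives: push (IRQ0, PC=2), enter IRQ0 at PC=0 (depth now 2) [depth=2]
Event 7 (EXEC): [IRQ0] PC=0: INC 2 -> ACC=8 [depth=2]
Event 8 (EXEC): [IRQ0] PC=1: INC 1 -> ACC=9 [depth=2]
Event 9 (EXEC): [IRQ0] PC=2: DEC 2 -> ACC=7 [depth=2]
Event 10 (EXEC): [IRQ0] PC=3: IRET -> resume IRQ0 at PC=2 (depth now 1) [depth=1]
Event 11 (INT 0): INT 0 arrives: push (IRQ0, PC=2), enter IRQ0 at PC=0 (depth now 2) [depth=2]
Event 12 (EXEC): [IRQ0] PC=0: INC 2 -> ACC=9 [depth=2]
Event 13 (EXEC): [IRQ0] PC=1: INC 1 -> ACC=10 [depth=2]
Event 14 (EXEC): [IRQ0] PC=2: DEC 2 -> ACC=8 [depth=2]
Event 15 (EXEC): [IRQ0] PC=3: IRET -> resume IRQ0 at PC=2 (depth now 1) [depth=1]
Event 16 (EXEC): [IRQ0] PC=2: DEC 2 -> ACC=6 [depth=1]
Event 17 (EXEC): [IRQ0] PC=3: IRET -> resume MAIN at PC=2 (depth now 0) [depth=0]
Event 18 (EXEC): [MAIN] PC=2: INC 5 -> ACC=11 [depth=0]
Event 19 (EXEC): [MAIN] PC=3: DEC 2 -> ACC=9 [depth=0]
Event 20 (EXEC): [MAIN] PC=4: HALT [depth=0]
Max depth observed: 2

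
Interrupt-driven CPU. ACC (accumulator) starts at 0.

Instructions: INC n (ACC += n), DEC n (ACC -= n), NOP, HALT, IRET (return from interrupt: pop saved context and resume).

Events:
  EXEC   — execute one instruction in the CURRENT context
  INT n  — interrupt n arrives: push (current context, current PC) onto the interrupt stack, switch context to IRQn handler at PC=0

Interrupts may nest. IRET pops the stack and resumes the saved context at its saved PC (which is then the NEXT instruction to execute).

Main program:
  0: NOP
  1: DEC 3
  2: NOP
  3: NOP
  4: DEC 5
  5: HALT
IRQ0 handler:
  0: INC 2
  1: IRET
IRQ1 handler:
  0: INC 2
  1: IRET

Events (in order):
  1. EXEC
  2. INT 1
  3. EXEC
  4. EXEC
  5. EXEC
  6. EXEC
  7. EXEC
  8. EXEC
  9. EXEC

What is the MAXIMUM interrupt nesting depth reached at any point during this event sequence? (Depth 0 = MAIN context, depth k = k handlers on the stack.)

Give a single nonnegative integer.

Answer: 1

Derivation:
Event 1 (EXEC): [MAIN] PC=0: NOP [depth=0]
Event 2 (INT 1): INT 1 arrives: push (MAIN, PC=1), enter IRQ1 at PC=0 (depth now 1) [depth=1]
Event 3 (EXEC): [IRQ1] PC=0: INC 2 -> ACC=2 [depth=1]
Event 4 (EXEC): [IRQ1] PC=1: IRET -> resume MAIN at PC=1 (depth now 0) [depth=0]
Event 5 (EXEC): [MAIN] PC=1: DEC 3 -> ACC=-1 [depth=0]
Event 6 (EXEC): [MAIN] PC=2: NOP [depth=0]
Event 7 (EXEC): [MAIN] PC=3: NOP [depth=0]
Event 8 (EXEC): [MAIN] PC=4: DEC 5 -> ACC=-6 [depth=0]
Event 9 (EXEC): [MAIN] PC=5: HALT [depth=0]
Max depth observed: 1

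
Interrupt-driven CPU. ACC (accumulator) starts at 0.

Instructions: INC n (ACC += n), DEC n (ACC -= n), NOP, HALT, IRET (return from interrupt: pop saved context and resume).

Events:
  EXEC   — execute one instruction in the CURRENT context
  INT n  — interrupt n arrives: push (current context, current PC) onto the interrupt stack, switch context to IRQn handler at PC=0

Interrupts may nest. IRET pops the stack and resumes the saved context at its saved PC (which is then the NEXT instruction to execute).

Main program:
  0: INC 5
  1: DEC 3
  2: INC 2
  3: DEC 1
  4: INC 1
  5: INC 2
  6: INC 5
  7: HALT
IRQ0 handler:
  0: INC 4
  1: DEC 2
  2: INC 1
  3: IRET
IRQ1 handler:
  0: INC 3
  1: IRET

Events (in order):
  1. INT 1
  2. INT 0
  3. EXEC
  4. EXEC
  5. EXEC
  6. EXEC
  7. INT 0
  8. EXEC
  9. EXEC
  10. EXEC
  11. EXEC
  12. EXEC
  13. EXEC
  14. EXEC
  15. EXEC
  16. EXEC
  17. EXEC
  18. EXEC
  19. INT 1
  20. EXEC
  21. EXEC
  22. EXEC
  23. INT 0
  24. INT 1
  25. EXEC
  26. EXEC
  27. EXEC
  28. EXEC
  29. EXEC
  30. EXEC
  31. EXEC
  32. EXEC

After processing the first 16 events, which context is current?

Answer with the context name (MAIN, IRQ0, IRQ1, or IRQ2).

Answer: MAIN

Derivation:
Event 1 (INT 1): INT 1 arrives: push (MAIN, PC=0), enter IRQ1 at PC=0 (depth now 1)
Event 2 (INT 0): INT 0 arrives: push (IRQ1, PC=0), enter IRQ0 at PC=0 (depth now 2)
Event 3 (EXEC): [IRQ0] PC=0: INC 4 -> ACC=4
Event 4 (EXEC): [IRQ0] PC=1: DEC 2 -> ACC=2
Event 5 (EXEC): [IRQ0] PC=2: INC 1 -> ACC=3
Event 6 (EXEC): [IRQ0] PC=3: IRET -> resume IRQ1 at PC=0 (depth now 1)
Event 7 (INT 0): INT 0 arrives: push (IRQ1, PC=0), enter IRQ0 at PC=0 (depth now 2)
Event 8 (EXEC): [IRQ0] PC=0: INC 4 -> ACC=7
Event 9 (EXEC): [IRQ0] PC=1: DEC 2 -> ACC=5
Event 10 (EXEC): [IRQ0] PC=2: INC 1 -> ACC=6
Event 11 (EXEC): [IRQ0] PC=3: IRET -> resume IRQ1 at PC=0 (depth now 1)
Event 12 (EXEC): [IRQ1] PC=0: INC 3 -> ACC=9
Event 13 (EXEC): [IRQ1] PC=1: IRET -> resume MAIN at PC=0 (depth now 0)
Event 14 (EXEC): [MAIN] PC=0: INC 5 -> ACC=14
Event 15 (EXEC): [MAIN] PC=1: DEC 3 -> ACC=11
Event 16 (EXEC): [MAIN] PC=2: INC 2 -> ACC=13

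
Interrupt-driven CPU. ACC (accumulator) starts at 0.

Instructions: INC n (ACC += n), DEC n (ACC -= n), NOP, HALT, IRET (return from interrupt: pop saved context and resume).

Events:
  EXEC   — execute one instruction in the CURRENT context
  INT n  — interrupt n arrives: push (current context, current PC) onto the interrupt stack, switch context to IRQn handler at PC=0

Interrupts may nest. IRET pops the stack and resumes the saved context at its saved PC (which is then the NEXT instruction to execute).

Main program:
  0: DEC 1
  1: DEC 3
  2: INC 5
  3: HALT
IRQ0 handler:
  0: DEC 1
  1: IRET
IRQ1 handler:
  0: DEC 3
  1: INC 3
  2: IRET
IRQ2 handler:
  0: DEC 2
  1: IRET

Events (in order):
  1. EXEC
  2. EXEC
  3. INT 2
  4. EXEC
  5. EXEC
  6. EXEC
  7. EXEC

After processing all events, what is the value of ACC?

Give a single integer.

Answer: -1

Derivation:
Event 1 (EXEC): [MAIN] PC=0: DEC 1 -> ACC=-1
Event 2 (EXEC): [MAIN] PC=1: DEC 3 -> ACC=-4
Event 3 (INT 2): INT 2 arrives: push (MAIN, PC=2), enter IRQ2 at PC=0 (depth now 1)
Event 4 (EXEC): [IRQ2] PC=0: DEC 2 -> ACC=-6
Event 5 (EXEC): [IRQ2] PC=1: IRET -> resume MAIN at PC=2 (depth now 0)
Event 6 (EXEC): [MAIN] PC=2: INC 5 -> ACC=-1
Event 7 (EXEC): [MAIN] PC=3: HALT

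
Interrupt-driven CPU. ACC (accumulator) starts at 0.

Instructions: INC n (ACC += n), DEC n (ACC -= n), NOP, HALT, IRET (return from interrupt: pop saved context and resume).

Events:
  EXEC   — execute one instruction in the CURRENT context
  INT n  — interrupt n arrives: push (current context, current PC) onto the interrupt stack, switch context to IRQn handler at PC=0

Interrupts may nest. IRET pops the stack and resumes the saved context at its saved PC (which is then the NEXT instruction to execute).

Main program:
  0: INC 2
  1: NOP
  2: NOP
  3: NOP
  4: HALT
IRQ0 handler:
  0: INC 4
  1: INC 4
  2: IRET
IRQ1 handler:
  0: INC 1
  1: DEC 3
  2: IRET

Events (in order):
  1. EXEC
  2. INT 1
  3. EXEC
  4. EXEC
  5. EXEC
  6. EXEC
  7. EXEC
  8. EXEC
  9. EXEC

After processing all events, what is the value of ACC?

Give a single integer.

Answer: 0

Derivation:
Event 1 (EXEC): [MAIN] PC=0: INC 2 -> ACC=2
Event 2 (INT 1): INT 1 arrives: push (MAIN, PC=1), enter IRQ1 at PC=0 (depth now 1)
Event 3 (EXEC): [IRQ1] PC=0: INC 1 -> ACC=3
Event 4 (EXEC): [IRQ1] PC=1: DEC 3 -> ACC=0
Event 5 (EXEC): [IRQ1] PC=2: IRET -> resume MAIN at PC=1 (depth now 0)
Event 6 (EXEC): [MAIN] PC=1: NOP
Event 7 (EXEC): [MAIN] PC=2: NOP
Event 8 (EXEC): [MAIN] PC=3: NOP
Event 9 (EXEC): [MAIN] PC=4: HALT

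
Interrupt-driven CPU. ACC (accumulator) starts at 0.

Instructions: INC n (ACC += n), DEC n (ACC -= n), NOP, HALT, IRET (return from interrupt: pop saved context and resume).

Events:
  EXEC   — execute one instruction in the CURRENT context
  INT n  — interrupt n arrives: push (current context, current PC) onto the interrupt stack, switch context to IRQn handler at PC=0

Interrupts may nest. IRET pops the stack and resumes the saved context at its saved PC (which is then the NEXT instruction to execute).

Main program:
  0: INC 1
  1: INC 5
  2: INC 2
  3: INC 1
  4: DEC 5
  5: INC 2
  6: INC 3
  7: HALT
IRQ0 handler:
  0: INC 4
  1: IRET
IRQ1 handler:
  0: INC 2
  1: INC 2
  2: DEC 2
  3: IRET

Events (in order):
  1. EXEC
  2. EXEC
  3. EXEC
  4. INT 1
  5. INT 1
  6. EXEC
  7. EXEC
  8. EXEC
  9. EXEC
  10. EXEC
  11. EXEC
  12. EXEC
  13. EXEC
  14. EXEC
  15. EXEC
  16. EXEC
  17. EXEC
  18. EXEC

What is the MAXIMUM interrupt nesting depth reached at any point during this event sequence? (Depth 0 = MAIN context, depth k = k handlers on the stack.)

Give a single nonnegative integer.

Event 1 (EXEC): [MAIN] PC=0: INC 1 -> ACC=1 [depth=0]
Event 2 (EXEC): [MAIN] PC=1: INC 5 -> ACC=6 [depth=0]
Event 3 (EXEC): [MAIN] PC=2: INC 2 -> ACC=8 [depth=0]
Event 4 (INT 1): INT 1 arrives: push (MAIN, PC=3), enter IRQ1 at PC=0 (depth now 1) [depth=1]
Event 5 (INT 1): INT 1 arrives: push (IRQ1, PC=0), enter IRQ1 at PC=0 (depth now 2) [depth=2]
Event 6 (EXEC): [IRQ1] PC=0: INC 2 -> ACC=10 [depth=2]
Event 7 (EXEC): [IRQ1] PC=1: INC 2 -> ACC=12 [depth=2]
Event 8 (EXEC): [IRQ1] PC=2: DEC 2 -> ACC=10 [depth=2]
Event 9 (EXEC): [IRQ1] PC=3: IRET -> resume IRQ1 at PC=0 (depth now 1) [depth=1]
Event 10 (EXEC): [IRQ1] PC=0: INC 2 -> ACC=12 [depth=1]
Event 11 (EXEC): [IRQ1] PC=1: INC 2 -> ACC=14 [depth=1]
Event 12 (EXEC): [IRQ1] PC=2: DEC 2 -> ACC=12 [depth=1]
Event 13 (EXEC): [IRQ1] PC=3: IRET -> resume MAIN at PC=3 (depth now 0) [depth=0]
Event 14 (EXEC): [MAIN] PC=3: INC 1 -> ACC=13 [depth=0]
Event 15 (EXEC): [MAIN] PC=4: DEC 5 -> ACC=8 [depth=0]
Event 16 (EXEC): [MAIN] PC=5: INC 2 -> ACC=10 [depth=0]
Event 17 (EXEC): [MAIN] PC=6: INC 3 -> ACC=13 [depth=0]
Event 18 (EXEC): [MAIN] PC=7: HALT [depth=0]
Max depth observed: 2

Answer: 2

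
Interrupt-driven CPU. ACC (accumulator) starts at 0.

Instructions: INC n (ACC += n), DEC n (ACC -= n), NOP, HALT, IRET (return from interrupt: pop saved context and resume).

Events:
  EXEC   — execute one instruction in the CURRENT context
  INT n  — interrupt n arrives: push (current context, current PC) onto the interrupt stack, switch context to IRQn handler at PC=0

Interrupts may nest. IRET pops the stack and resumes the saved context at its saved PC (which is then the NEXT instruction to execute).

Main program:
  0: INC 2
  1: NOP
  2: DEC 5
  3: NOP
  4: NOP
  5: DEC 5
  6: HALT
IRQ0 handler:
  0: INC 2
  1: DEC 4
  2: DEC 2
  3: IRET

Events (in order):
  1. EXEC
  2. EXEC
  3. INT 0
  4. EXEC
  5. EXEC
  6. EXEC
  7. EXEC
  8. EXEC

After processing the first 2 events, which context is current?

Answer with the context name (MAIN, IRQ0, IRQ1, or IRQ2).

Answer: MAIN

Derivation:
Event 1 (EXEC): [MAIN] PC=0: INC 2 -> ACC=2
Event 2 (EXEC): [MAIN] PC=1: NOP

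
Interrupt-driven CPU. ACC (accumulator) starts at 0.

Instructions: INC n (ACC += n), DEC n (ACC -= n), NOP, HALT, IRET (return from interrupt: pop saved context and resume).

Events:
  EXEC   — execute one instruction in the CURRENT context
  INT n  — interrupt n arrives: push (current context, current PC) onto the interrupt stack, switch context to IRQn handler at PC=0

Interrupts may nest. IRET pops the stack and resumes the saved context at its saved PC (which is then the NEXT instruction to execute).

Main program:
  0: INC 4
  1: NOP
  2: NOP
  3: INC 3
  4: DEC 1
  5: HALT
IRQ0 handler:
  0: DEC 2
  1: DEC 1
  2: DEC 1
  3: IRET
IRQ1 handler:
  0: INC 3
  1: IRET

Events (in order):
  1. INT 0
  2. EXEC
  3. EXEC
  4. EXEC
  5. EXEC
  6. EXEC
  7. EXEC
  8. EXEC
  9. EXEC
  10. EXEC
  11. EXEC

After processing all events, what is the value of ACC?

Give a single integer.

Answer: 2

Derivation:
Event 1 (INT 0): INT 0 arrives: push (MAIN, PC=0), enter IRQ0 at PC=0 (depth now 1)
Event 2 (EXEC): [IRQ0] PC=0: DEC 2 -> ACC=-2
Event 3 (EXEC): [IRQ0] PC=1: DEC 1 -> ACC=-3
Event 4 (EXEC): [IRQ0] PC=2: DEC 1 -> ACC=-4
Event 5 (EXEC): [IRQ0] PC=3: IRET -> resume MAIN at PC=0 (depth now 0)
Event 6 (EXEC): [MAIN] PC=0: INC 4 -> ACC=0
Event 7 (EXEC): [MAIN] PC=1: NOP
Event 8 (EXEC): [MAIN] PC=2: NOP
Event 9 (EXEC): [MAIN] PC=3: INC 3 -> ACC=3
Event 10 (EXEC): [MAIN] PC=4: DEC 1 -> ACC=2
Event 11 (EXEC): [MAIN] PC=5: HALT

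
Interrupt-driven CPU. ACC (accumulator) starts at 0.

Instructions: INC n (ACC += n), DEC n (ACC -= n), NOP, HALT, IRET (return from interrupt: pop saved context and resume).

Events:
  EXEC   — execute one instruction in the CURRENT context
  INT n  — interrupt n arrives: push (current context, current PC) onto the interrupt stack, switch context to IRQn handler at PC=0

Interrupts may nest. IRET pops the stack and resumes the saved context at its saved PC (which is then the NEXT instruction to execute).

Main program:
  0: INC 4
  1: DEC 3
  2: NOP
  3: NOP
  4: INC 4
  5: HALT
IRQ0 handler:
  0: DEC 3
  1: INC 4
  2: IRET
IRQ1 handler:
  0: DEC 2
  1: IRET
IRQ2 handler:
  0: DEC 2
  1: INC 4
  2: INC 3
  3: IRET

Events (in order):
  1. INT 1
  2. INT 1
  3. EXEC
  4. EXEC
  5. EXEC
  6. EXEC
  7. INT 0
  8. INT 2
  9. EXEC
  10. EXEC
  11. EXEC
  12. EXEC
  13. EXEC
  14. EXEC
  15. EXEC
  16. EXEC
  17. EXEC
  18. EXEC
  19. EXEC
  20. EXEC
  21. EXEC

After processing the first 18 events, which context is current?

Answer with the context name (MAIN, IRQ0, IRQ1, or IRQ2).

Answer: MAIN

Derivation:
Event 1 (INT 1): INT 1 arrives: push (MAIN, PC=0), enter IRQ1 at PC=0 (depth now 1)
Event 2 (INT 1): INT 1 arrives: push (IRQ1, PC=0), enter IRQ1 at PC=0 (depth now 2)
Event 3 (EXEC): [IRQ1] PC=0: DEC 2 -> ACC=-2
Event 4 (EXEC): [IRQ1] PC=1: IRET -> resume IRQ1 at PC=0 (depth now 1)
Event 5 (EXEC): [IRQ1] PC=0: DEC 2 -> ACC=-4
Event 6 (EXEC): [IRQ1] PC=1: IRET -> resume MAIN at PC=0 (depth now 0)
Event 7 (INT 0): INT 0 arrives: push (MAIN, PC=0), enter IRQ0 at PC=0 (depth now 1)
Event 8 (INT 2): INT 2 arrives: push (IRQ0, PC=0), enter IRQ2 at PC=0 (depth now 2)
Event 9 (EXEC): [IRQ2] PC=0: DEC 2 -> ACC=-6
Event 10 (EXEC): [IRQ2] PC=1: INC 4 -> ACC=-2
Event 11 (EXEC): [IRQ2] PC=2: INC 3 -> ACC=1
Event 12 (EXEC): [IRQ2] PC=3: IRET -> resume IRQ0 at PC=0 (depth now 1)
Event 13 (EXEC): [IRQ0] PC=0: DEC 3 -> ACC=-2
Event 14 (EXEC): [IRQ0] PC=1: INC 4 -> ACC=2
Event 15 (EXEC): [IRQ0] PC=2: IRET -> resume MAIN at PC=0 (depth now 0)
Event 16 (EXEC): [MAIN] PC=0: INC 4 -> ACC=6
Event 17 (EXEC): [MAIN] PC=1: DEC 3 -> ACC=3
Event 18 (EXEC): [MAIN] PC=2: NOP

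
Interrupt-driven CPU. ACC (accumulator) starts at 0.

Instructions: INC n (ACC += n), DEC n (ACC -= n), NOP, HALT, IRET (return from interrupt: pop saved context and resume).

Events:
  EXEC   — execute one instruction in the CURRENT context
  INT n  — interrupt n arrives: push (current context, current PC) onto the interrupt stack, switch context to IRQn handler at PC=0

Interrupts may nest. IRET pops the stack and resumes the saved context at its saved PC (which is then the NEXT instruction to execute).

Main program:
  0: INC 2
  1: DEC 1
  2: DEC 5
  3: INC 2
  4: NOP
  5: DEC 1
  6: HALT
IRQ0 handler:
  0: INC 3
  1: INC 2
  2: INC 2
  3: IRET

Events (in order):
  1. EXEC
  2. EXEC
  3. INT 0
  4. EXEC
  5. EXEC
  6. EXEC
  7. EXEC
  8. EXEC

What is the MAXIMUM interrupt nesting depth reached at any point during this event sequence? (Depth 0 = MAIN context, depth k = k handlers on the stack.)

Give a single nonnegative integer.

Answer: 1

Derivation:
Event 1 (EXEC): [MAIN] PC=0: INC 2 -> ACC=2 [depth=0]
Event 2 (EXEC): [MAIN] PC=1: DEC 1 -> ACC=1 [depth=0]
Event 3 (INT 0): INT 0 arrives: push (MAIN, PC=2), enter IRQ0 at PC=0 (depth now 1) [depth=1]
Event 4 (EXEC): [IRQ0] PC=0: INC 3 -> ACC=4 [depth=1]
Event 5 (EXEC): [IRQ0] PC=1: INC 2 -> ACC=6 [depth=1]
Event 6 (EXEC): [IRQ0] PC=2: INC 2 -> ACC=8 [depth=1]
Event 7 (EXEC): [IRQ0] PC=3: IRET -> resume MAIN at PC=2 (depth now 0) [depth=0]
Event 8 (EXEC): [MAIN] PC=2: DEC 5 -> ACC=3 [depth=0]
Max depth observed: 1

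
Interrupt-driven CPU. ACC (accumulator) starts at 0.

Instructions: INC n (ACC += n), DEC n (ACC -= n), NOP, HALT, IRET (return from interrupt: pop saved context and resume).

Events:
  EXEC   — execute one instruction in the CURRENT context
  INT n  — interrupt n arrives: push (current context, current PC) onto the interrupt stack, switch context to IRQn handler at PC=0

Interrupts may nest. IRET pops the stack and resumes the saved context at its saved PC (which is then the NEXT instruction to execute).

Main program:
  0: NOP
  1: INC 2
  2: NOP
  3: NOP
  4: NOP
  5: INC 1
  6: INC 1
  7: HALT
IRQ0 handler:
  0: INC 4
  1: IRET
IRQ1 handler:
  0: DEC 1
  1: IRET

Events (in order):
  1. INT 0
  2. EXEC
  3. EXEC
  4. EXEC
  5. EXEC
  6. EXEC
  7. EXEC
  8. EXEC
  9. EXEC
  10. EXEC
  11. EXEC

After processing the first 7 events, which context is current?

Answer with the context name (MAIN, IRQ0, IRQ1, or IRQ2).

Event 1 (INT 0): INT 0 arrives: push (MAIN, PC=0), enter IRQ0 at PC=0 (depth now 1)
Event 2 (EXEC): [IRQ0] PC=0: INC 4 -> ACC=4
Event 3 (EXEC): [IRQ0] PC=1: IRET -> resume MAIN at PC=0 (depth now 0)
Event 4 (EXEC): [MAIN] PC=0: NOP
Event 5 (EXEC): [MAIN] PC=1: INC 2 -> ACC=6
Event 6 (EXEC): [MAIN] PC=2: NOP
Event 7 (EXEC): [MAIN] PC=3: NOP

Answer: MAIN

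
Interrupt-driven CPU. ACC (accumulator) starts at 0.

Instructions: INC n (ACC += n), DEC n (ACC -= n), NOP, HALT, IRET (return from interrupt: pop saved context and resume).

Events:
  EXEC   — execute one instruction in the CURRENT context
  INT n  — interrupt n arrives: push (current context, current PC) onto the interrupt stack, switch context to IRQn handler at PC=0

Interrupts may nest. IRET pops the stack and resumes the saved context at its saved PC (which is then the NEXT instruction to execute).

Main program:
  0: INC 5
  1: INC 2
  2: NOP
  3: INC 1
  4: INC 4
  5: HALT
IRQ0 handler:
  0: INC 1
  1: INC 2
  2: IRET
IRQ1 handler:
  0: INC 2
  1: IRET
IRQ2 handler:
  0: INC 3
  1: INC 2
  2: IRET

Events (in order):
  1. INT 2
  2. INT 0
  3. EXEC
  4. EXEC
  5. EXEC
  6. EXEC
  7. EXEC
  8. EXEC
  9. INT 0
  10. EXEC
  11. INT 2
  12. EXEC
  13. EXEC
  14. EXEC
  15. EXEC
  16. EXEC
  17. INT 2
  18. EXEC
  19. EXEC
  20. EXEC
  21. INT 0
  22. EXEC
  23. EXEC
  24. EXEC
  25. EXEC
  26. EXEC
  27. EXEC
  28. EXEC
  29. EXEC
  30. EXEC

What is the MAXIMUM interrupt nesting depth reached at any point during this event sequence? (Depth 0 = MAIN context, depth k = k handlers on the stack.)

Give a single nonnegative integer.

Answer: 2

Derivation:
Event 1 (INT 2): INT 2 arrives: push (MAIN, PC=0), enter IRQ2 at PC=0 (depth now 1) [depth=1]
Event 2 (INT 0): INT 0 arrives: push (IRQ2, PC=0), enter IRQ0 at PC=0 (depth now 2) [depth=2]
Event 3 (EXEC): [IRQ0] PC=0: INC 1 -> ACC=1 [depth=2]
Event 4 (EXEC): [IRQ0] PC=1: INC 2 -> ACC=3 [depth=2]
Event 5 (EXEC): [IRQ0] PC=2: IRET -> resume IRQ2 at PC=0 (depth now 1) [depth=1]
Event 6 (EXEC): [IRQ2] PC=0: INC 3 -> ACC=6 [depth=1]
Event 7 (EXEC): [IRQ2] PC=1: INC 2 -> ACC=8 [depth=1]
Event 8 (EXEC): [IRQ2] PC=2: IRET -> resume MAIN at PC=0 (depth now 0) [depth=0]
Event 9 (INT 0): INT 0 arrives: push (MAIN, PC=0), enter IRQ0 at PC=0 (depth now 1) [depth=1]
Event 10 (EXEC): [IRQ0] PC=0: INC 1 -> ACC=9 [depth=1]
Event 11 (INT 2): INT 2 arrives: push (IRQ0, PC=1), enter IRQ2 at PC=0 (depth now 2) [depth=2]
Event 12 (EXEC): [IRQ2] PC=0: INC 3 -> ACC=12 [depth=2]
Event 13 (EXEC): [IRQ2] PC=1: INC 2 -> ACC=14 [depth=2]
Event 14 (EXEC): [IRQ2] PC=2: IRET -> resume IRQ0 at PC=1 (depth now 1) [depth=1]
Event 15 (EXEC): [IRQ0] PC=1: INC 2 -> ACC=16 [depth=1]
Event 16 (EXEC): [IRQ0] PC=2: IRET -> resume MAIN at PC=0 (depth now 0) [depth=0]
Event 17 (INT 2): INT 2 arrives: push (MAIN, PC=0), enter IRQ2 at PC=0 (depth now 1) [depth=1]
Event 18 (EXEC): [IRQ2] PC=0: INC 3 -> ACC=19 [depth=1]
Event 19 (EXEC): [IRQ2] PC=1: INC 2 -> ACC=21 [depth=1]
Event 20 (EXEC): [IRQ2] PC=2: IRET -> resume MAIN at PC=0 (depth now 0) [depth=0]
Event 21 (INT 0): INT 0 arrives: push (MAIN, PC=0), enter IRQ0 at PC=0 (depth now 1) [depth=1]
Event 22 (EXEC): [IRQ0] PC=0: INC 1 -> ACC=22 [depth=1]
Event 23 (EXEC): [IRQ0] PC=1: INC 2 -> ACC=24 [depth=1]
Event 24 (EXEC): [IRQ0] PC=2: IRET -> resume MAIN at PC=0 (depth now 0) [depth=0]
Event 25 (EXEC): [MAIN] PC=0: INC 5 -> ACC=29 [depth=0]
Event 26 (EXEC): [MAIN] PC=1: INC 2 -> ACC=31 [depth=0]
Event 27 (EXEC): [MAIN] PC=2: NOP [depth=0]
Event 28 (EXEC): [MAIN] PC=3: INC 1 -> ACC=32 [depth=0]
Event 29 (EXEC): [MAIN] PC=4: INC 4 -> ACC=36 [depth=0]
Event 30 (EXEC): [MAIN] PC=5: HALT [depth=0]
Max depth observed: 2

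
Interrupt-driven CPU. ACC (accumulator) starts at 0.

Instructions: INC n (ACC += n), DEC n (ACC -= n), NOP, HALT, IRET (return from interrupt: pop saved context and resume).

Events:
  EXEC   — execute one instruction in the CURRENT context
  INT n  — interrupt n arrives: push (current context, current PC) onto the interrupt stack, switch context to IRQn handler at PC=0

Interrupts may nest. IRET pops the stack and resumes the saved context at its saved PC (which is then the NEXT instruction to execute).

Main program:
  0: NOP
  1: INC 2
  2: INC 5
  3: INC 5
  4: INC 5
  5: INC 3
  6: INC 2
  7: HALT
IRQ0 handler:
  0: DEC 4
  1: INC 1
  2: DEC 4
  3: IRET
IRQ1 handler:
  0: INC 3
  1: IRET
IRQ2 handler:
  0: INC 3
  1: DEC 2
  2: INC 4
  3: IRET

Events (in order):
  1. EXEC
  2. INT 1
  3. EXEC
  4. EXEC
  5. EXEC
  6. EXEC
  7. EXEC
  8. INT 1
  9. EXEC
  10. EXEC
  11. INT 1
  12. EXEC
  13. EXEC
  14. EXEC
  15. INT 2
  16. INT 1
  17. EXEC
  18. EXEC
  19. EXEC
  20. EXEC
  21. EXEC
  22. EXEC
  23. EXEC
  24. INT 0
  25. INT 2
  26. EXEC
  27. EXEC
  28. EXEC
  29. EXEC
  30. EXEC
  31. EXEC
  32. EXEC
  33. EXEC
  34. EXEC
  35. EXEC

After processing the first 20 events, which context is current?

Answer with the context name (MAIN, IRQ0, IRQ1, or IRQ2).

Answer: IRQ2

Derivation:
Event 1 (EXEC): [MAIN] PC=0: NOP
Event 2 (INT 1): INT 1 arrives: push (MAIN, PC=1), enter IRQ1 at PC=0 (depth now 1)
Event 3 (EXEC): [IRQ1] PC=0: INC 3 -> ACC=3
Event 4 (EXEC): [IRQ1] PC=1: IRET -> resume MAIN at PC=1 (depth now 0)
Event 5 (EXEC): [MAIN] PC=1: INC 2 -> ACC=5
Event 6 (EXEC): [MAIN] PC=2: INC 5 -> ACC=10
Event 7 (EXEC): [MAIN] PC=3: INC 5 -> ACC=15
Event 8 (INT 1): INT 1 arrives: push (MAIN, PC=4), enter IRQ1 at PC=0 (depth now 1)
Event 9 (EXEC): [IRQ1] PC=0: INC 3 -> ACC=18
Event 10 (EXEC): [IRQ1] PC=1: IRET -> resume MAIN at PC=4 (depth now 0)
Event 11 (INT 1): INT 1 arrives: push (MAIN, PC=4), enter IRQ1 at PC=0 (depth now 1)
Event 12 (EXEC): [IRQ1] PC=0: INC 3 -> ACC=21
Event 13 (EXEC): [IRQ1] PC=1: IRET -> resume MAIN at PC=4 (depth now 0)
Event 14 (EXEC): [MAIN] PC=4: INC 5 -> ACC=26
Event 15 (INT 2): INT 2 arrives: push (MAIN, PC=5), enter IRQ2 at PC=0 (depth now 1)
Event 16 (INT 1): INT 1 arrives: push (IRQ2, PC=0), enter IRQ1 at PC=0 (depth now 2)
Event 17 (EXEC): [IRQ1] PC=0: INC 3 -> ACC=29
Event 18 (EXEC): [IRQ1] PC=1: IRET -> resume IRQ2 at PC=0 (depth now 1)
Event 19 (EXEC): [IRQ2] PC=0: INC 3 -> ACC=32
Event 20 (EXEC): [IRQ2] PC=1: DEC 2 -> ACC=30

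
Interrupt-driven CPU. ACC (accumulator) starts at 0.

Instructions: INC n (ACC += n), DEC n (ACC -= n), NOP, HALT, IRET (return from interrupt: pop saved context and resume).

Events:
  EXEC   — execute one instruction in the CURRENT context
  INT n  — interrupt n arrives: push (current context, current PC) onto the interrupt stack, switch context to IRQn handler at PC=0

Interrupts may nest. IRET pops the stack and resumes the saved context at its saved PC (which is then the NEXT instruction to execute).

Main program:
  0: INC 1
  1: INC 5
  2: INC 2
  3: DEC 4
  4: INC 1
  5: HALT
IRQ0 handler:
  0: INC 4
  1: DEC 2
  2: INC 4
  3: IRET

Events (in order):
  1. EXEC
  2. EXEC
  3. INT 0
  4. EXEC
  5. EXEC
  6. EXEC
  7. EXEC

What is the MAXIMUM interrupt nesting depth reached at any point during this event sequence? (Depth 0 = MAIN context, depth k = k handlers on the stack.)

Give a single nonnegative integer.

Answer: 1

Derivation:
Event 1 (EXEC): [MAIN] PC=0: INC 1 -> ACC=1 [depth=0]
Event 2 (EXEC): [MAIN] PC=1: INC 5 -> ACC=6 [depth=0]
Event 3 (INT 0): INT 0 arrives: push (MAIN, PC=2), enter IRQ0 at PC=0 (depth now 1) [depth=1]
Event 4 (EXEC): [IRQ0] PC=0: INC 4 -> ACC=10 [depth=1]
Event 5 (EXEC): [IRQ0] PC=1: DEC 2 -> ACC=8 [depth=1]
Event 6 (EXEC): [IRQ0] PC=2: INC 4 -> ACC=12 [depth=1]
Event 7 (EXEC): [IRQ0] PC=3: IRET -> resume MAIN at PC=2 (depth now 0) [depth=0]
Max depth observed: 1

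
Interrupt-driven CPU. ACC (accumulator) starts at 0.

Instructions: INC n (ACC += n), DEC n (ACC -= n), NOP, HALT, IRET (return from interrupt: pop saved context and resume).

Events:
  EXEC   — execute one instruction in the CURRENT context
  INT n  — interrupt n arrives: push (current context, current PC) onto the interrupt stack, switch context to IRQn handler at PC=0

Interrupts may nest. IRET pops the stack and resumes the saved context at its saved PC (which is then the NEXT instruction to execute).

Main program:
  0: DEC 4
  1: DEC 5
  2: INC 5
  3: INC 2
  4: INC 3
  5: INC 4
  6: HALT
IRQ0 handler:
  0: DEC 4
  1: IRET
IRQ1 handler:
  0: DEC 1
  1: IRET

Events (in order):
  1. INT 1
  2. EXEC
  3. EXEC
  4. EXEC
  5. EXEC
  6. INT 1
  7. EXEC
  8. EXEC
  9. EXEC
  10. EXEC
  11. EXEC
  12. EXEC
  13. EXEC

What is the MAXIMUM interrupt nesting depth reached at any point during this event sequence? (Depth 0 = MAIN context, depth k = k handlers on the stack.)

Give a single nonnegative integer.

Answer: 1

Derivation:
Event 1 (INT 1): INT 1 arrives: push (MAIN, PC=0), enter IRQ1 at PC=0 (depth now 1) [depth=1]
Event 2 (EXEC): [IRQ1] PC=0: DEC 1 -> ACC=-1 [depth=1]
Event 3 (EXEC): [IRQ1] PC=1: IRET -> resume MAIN at PC=0 (depth now 0) [depth=0]
Event 4 (EXEC): [MAIN] PC=0: DEC 4 -> ACC=-5 [depth=0]
Event 5 (EXEC): [MAIN] PC=1: DEC 5 -> ACC=-10 [depth=0]
Event 6 (INT 1): INT 1 arrives: push (MAIN, PC=2), enter IRQ1 at PC=0 (depth now 1) [depth=1]
Event 7 (EXEC): [IRQ1] PC=0: DEC 1 -> ACC=-11 [depth=1]
Event 8 (EXEC): [IRQ1] PC=1: IRET -> resume MAIN at PC=2 (depth now 0) [depth=0]
Event 9 (EXEC): [MAIN] PC=2: INC 5 -> ACC=-6 [depth=0]
Event 10 (EXEC): [MAIN] PC=3: INC 2 -> ACC=-4 [depth=0]
Event 11 (EXEC): [MAIN] PC=4: INC 3 -> ACC=-1 [depth=0]
Event 12 (EXEC): [MAIN] PC=5: INC 4 -> ACC=3 [depth=0]
Event 13 (EXEC): [MAIN] PC=6: HALT [depth=0]
Max depth observed: 1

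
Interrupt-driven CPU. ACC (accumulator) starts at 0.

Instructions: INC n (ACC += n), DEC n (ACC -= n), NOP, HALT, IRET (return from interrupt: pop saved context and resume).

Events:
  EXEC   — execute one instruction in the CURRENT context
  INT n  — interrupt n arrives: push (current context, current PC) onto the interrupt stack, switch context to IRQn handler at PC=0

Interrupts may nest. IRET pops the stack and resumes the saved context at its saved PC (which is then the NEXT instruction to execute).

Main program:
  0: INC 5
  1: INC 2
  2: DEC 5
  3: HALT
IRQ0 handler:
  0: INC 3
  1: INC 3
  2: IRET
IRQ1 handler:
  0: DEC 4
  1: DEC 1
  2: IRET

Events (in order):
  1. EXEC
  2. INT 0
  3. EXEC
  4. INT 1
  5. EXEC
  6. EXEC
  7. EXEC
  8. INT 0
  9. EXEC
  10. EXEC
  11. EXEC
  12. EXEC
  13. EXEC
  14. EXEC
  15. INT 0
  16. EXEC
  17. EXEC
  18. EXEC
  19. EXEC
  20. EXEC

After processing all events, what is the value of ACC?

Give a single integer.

Event 1 (EXEC): [MAIN] PC=0: INC 5 -> ACC=5
Event 2 (INT 0): INT 0 arrives: push (MAIN, PC=1), enter IRQ0 at PC=0 (depth now 1)
Event 3 (EXEC): [IRQ0] PC=0: INC 3 -> ACC=8
Event 4 (INT 1): INT 1 arrives: push (IRQ0, PC=1), enter IRQ1 at PC=0 (depth now 2)
Event 5 (EXEC): [IRQ1] PC=0: DEC 4 -> ACC=4
Event 6 (EXEC): [IRQ1] PC=1: DEC 1 -> ACC=3
Event 7 (EXEC): [IRQ1] PC=2: IRET -> resume IRQ0 at PC=1 (depth now 1)
Event 8 (INT 0): INT 0 arrives: push (IRQ0, PC=1), enter IRQ0 at PC=0 (depth now 2)
Event 9 (EXEC): [IRQ0] PC=0: INC 3 -> ACC=6
Event 10 (EXEC): [IRQ0] PC=1: INC 3 -> ACC=9
Event 11 (EXEC): [IRQ0] PC=2: IRET -> resume IRQ0 at PC=1 (depth now 1)
Event 12 (EXEC): [IRQ0] PC=1: INC 3 -> ACC=12
Event 13 (EXEC): [IRQ0] PC=2: IRET -> resume MAIN at PC=1 (depth now 0)
Event 14 (EXEC): [MAIN] PC=1: INC 2 -> ACC=14
Event 15 (INT 0): INT 0 arrives: push (MAIN, PC=2), enter IRQ0 at PC=0 (depth now 1)
Event 16 (EXEC): [IRQ0] PC=0: INC 3 -> ACC=17
Event 17 (EXEC): [IRQ0] PC=1: INC 3 -> ACC=20
Event 18 (EXEC): [IRQ0] PC=2: IRET -> resume MAIN at PC=2 (depth now 0)
Event 19 (EXEC): [MAIN] PC=2: DEC 5 -> ACC=15
Event 20 (EXEC): [MAIN] PC=3: HALT

Answer: 15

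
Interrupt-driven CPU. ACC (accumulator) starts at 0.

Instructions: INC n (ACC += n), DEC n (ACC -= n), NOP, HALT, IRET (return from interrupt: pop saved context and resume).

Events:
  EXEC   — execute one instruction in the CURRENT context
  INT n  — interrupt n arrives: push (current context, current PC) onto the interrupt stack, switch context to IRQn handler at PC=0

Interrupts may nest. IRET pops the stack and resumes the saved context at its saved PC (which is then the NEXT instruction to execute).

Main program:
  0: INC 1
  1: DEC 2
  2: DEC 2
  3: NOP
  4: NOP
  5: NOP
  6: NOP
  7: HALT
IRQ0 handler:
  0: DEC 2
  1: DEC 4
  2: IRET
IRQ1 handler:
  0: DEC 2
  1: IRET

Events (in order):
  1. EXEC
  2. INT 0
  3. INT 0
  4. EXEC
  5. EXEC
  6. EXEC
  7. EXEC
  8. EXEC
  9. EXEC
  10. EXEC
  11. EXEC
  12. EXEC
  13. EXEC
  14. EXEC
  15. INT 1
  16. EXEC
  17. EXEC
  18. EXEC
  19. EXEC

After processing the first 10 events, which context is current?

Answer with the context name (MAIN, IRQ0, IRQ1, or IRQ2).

Event 1 (EXEC): [MAIN] PC=0: INC 1 -> ACC=1
Event 2 (INT 0): INT 0 arrives: push (MAIN, PC=1), enter IRQ0 at PC=0 (depth now 1)
Event 3 (INT 0): INT 0 arrives: push (IRQ0, PC=0), enter IRQ0 at PC=0 (depth now 2)
Event 4 (EXEC): [IRQ0] PC=0: DEC 2 -> ACC=-1
Event 5 (EXEC): [IRQ0] PC=1: DEC 4 -> ACC=-5
Event 6 (EXEC): [IRQ0] PC=2: IRET -> resume IRQ0 at PC=0 (depth now 1)
Event 7 (EXEC): [IRQ0] PC=0: DEC 2 -> ACC=-7
Event 8 (EXEC): [IRQ0] PC=1: DEC 4 -> ACC=-11
Event 9 (EXEC): [IRQ0] PC=2: IRET -> resume MAIN at PC=1 (depth now 0)
Event 10 (EXEC): [MAIN] PC=1: DEC 2 -> ACC=-13

Answer: MAIN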